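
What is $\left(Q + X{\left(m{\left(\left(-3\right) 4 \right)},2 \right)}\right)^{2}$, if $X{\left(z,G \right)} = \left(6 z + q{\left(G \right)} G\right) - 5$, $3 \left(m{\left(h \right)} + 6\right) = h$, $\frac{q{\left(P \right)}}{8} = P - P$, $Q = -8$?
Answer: $5329$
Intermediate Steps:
$q{\left(P \right)} = 0$ ($q{\left(P \right)} = 8 \left(P - P\right) = 8 \cdot 0 = 0$)
$m{\left(h \right)} = -6 + \frac{h}{3}$
$X{\left(z,G \right)} = -5 + 6 z$ ($X{\left(z,G \right)} = \left(6 z + 0 G\right) - 5 = \left(6 z + 0\right) - 5 = 6 z - 5 = -5 + 6 z$)
$\left(Q + X{\left(m{\left(\left(-3\right) 4 \right)},2 \right)}\right)^{2} = \left(-8 + \left(-5 + 6 \left(-6 + \frac{\left(-3\right) 4}{3}\right)\right)\right)^{2} = \left(-8 + \left(-5 + 6 \left(-6 + \frac{1}{3} \left(-12\right)\right)\right)\right)^{2} = \left(-8 + \left(-5 + 6 \left(-6 - 4\right)\right)\right)^{2} = \left(-8 + \left(-5 + 6 \left(-10\right)\right)\right)^{2} = \left(-8 - 65\right)^{2} = \left(-73\right)^{2} = 5329$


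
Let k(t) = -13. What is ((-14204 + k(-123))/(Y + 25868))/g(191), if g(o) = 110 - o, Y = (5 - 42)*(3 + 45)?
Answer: 4739/650484 ≈ 0.0072853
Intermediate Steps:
Y = -1776 (Y = -37*48 = -1776)
((-14204 + k(-123))/(Y + 25868))/g(191) = ((-14204 - 13)/(-1776 + 25868))/(110 - 1*191) = (-14217/24092)/(110 - 191) = -14217*1/24092/(-81) = -14217/24092*(-1/81) = 4739/650484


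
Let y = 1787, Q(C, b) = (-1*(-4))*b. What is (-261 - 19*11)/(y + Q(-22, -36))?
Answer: -470/1643 ≈ -0.28606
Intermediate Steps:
Q(C, b) = 4*b
(-261 - 19*11)/(y + Q(-22, -36)) = (-261 - 19*11)/(1787 + 4*(-36)) = (-261 - 209)/(1787 - 144) = -470/1643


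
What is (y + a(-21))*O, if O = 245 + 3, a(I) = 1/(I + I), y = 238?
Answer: 1239380/21 ≈ 59018.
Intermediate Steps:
a(I) = 1/(2*I)
O = 248
(y + a(-21))*O = (238 + (½)/(-21))*248 = (238 + (½)*(-1/21))*248 = (238 - 1/42)*248 = (9995/42)*248 = 1239380/21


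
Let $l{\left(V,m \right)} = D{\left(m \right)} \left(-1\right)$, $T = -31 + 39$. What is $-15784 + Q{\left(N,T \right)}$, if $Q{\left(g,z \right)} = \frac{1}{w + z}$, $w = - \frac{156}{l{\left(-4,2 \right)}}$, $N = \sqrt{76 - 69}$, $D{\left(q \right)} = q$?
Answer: $- \frac{1357423}{86} \approx -15784.0$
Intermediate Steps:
$T = 8$
$l{\left(V,m \right)} = - m$ ($l{\left(V,m \right)} = m \left(-1\right) = - m$)
$N = \sqrt{7} \approx 2.6458$
$w = 78$ ($w = - \frac{156}{\left(-1\right) 2} = - \frac{156}{-2} = \left(-156\right) \left(- \frac{1}{2}\right) = 78$)
$Q{\left(g,z \right)} = \frac{1}{78 + z}$
$-15784 + Q{\left(N,T \right)} = -15784 + \frac{1}{78 + 8} = -15784 + \frac{1}{86} = - \frac{1357423}{86}$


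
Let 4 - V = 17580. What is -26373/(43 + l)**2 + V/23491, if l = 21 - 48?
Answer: -3692471/35584 ≈ -103.77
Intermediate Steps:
V = -17576 (V = 4 - 1*17580 = 4 - 17580 = -17576)
l = -27
-26373/(43 + l)**2 + V/23491 = -26373/(43 - 27)**2 - 17576/23491 = -26373/(16**2) - 17576*1/23491 = -26373/256 - 104/139 = -3692471/35584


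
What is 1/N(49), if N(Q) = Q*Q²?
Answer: 1/117649 ≈ 8.4999e-6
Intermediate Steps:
N(Q) = Q³
1/N(49) = 1/(49³) = 1/117649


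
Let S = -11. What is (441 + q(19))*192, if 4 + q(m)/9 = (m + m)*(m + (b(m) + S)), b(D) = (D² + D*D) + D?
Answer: 49260096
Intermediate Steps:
b(D) = D + 2*D² (b(D) = (D² + D²) + D = 2*D² + D = D + 2*D²)
q(m) = -36 + 18*m*(-11 + m + m*(1 + 2*m)) (q(m) = -36 + 9*((m + m)*(m + (m*(1 + 2*m) - 11))) = -36 + 9*((2*m)*(m + (-11 + m*(1 + 2*m)))) = -36 + 9*((2*m)*(-11 + m + m*(1 + 2*m))) = -36 + 9*(2*m*(-11 + m + m*(1 + 2*m))) = -36 + 18*m*(-11 + m + m*(1 + 2*m)))
(441 + q(19))*192 = (441 + (-36 - 198*19 + 36*19² + 36*19³))*192 = (441 + (-36 - 3762 + 36*361 + 36*6859))*192 = (441 + (-36 - 3762 + 12996 + 246924))*192 = (441 + 256122)*192 = 256563*192 = 49260096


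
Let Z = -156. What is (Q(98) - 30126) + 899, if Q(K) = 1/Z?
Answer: -4559413/156 ≈ -29227.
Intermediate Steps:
Q(K) = -1/156 (Q(K) = 1/(-156) = -1/156)
(Q(98) - 30126) + 899 = (-1/156 - 30126) + 899 = -4699657/156 + 899 = -4559413/156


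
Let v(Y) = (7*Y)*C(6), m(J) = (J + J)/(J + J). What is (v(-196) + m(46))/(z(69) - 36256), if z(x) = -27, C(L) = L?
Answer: 8231/36283 ≈ 0.22686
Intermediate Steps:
m(J) = 1 (m(J) = (2*J)/((2*J)) = (2*J)*(1/(2*J)) = 1)
v(Y) = 42*Y (v(Y) = (7*Y)*6 = 42*Y)
(v(-196) + m(46))/(z(69) - 36256) = (42*(-196) + 1)/(-27 - 36256) = (-8232 + 1)/(-36283) = -8231*(-1/36283) = 8231/36283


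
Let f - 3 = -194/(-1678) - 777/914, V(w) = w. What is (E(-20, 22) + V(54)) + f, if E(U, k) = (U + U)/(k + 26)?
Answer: 63761908/1150269 ≈ 55.432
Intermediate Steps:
E(U, k) = 2*U/(26 + k) (E(U, k) = (2*U)/(26 + k) = 2*U/(26 + k))
f = 1737293/766846 (f = 3 + (-194/(-1678) - 777/914) = 3 + (-194*(-1/1678) - 777*1/914) = 3 + (97/839 - 777/914) = 3 - 563245/766846 = 1737293/766846 ≈ 2.2655)
(E(-20, 22) + V(54)) + f = (2*(-20)/(26 + 22) + 54) + 1737293/766846 = (2*(-20)/48 + 54) + 1737293/766846 = (2*(-20)*(1/48) + 54) + 1737293/766846 = (-5/6 + 54) + 1737293/766846 = 319/6 + 1737293/766846 = 63761908/1150269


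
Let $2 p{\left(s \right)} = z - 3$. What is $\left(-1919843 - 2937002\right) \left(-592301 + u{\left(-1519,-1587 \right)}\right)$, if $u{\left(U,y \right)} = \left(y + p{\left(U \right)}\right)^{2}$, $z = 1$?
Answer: $-9371005587335$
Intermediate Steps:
$p{\left(s \right)} = -1$ ($p{\left(s \right)} = \frac{1 - 3}{2} = \frac{1}{2} \left(-2\right) = -1$)
$u{\left(U,y \right)} = \left(-1 + y\right)^{2}$ ($u{\left(U,y \right)} = \left(y - 1\right)^{2} = \left(-1 + y\right)^{2}$)
$\left(-1919843 - 2937002\right) \left(-592301 + u{\left(-1519,-1587 \right)}\right) = \left(-1919843 - 2937002\right) \left(-592301 + \left(-1 - 1587\right)^{2}\right) = - 4856845 \left(-592301 + \left(-1588\right)^{2}\right) = - 4856845 \left(-592301 + 2521744\right) = \left(-4856845\right) 1929443 = -9371005587335$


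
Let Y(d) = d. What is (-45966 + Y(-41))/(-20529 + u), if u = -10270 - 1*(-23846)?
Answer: 46007/6953 ≈ 6.6169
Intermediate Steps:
u = 13576 (u = -10270 + 23846 = 13576)
(-45966 + Y(-41))/(-20529 + u) = (-45966 - 41)/(-20529 + 13576) = -46007/(-6953) = -46007*(-1/6953) = 46007/6953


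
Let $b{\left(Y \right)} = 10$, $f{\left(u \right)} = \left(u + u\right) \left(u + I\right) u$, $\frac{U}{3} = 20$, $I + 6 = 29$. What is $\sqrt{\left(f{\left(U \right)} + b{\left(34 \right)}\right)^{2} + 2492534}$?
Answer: $\sqrt{357140204634} \approx 5.9761 \cdot 10^{5}$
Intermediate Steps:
$I = 23$ ($I = -6 + 29 = 23$)
$U = 60$ ($U = 3 \cdot 20 = 60$)
$f{\left(u \right)} = 2 u^{2} \left(23 + u\right)$ ($f{\left(u \right)} = \left(u + u\right) \left(u + 23\right) u = 2 u \left(23 + u\right) u = 2 u^{2} \left(23 + u\right)$)
$\sqrt{\left(f{\left(U \right)} + b{\left(34 \right)}\right)^{2} + 2492534} = \sqrt{\left(2 \cdot 60^{2} \left(23 + 60\right) + 10\right)^{2} + 2492534} = \sqrt{\left(2 \cdot 3600 \cdot 83 + 10\right)^{2} + 2492534} = \sqrt{\left(597600 + 10\right)^{2} + 2492534} = \sqrt{597610^{2} + 2492534} = \sqrt{357137712100 + 2492534} = \sqrt{357140204634}$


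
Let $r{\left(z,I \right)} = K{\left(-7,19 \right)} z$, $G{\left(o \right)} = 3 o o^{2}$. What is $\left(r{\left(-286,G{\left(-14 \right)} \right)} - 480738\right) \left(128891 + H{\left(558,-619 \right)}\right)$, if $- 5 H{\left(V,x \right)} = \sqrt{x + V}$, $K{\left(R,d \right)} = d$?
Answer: $-62663195252 + \frac{486172 i \sqrt{61}}{5} \approx -6.2663 \cdot 10^{10} + 7.5943 \cdot 10^{5} i$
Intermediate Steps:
$G{\left(o \right)} = 3 o^{3}$
$r{\left(z,I \right)} = 19 z$
$H{\left(V,x \right)} = - \frac{\sqrt{V + x}}{5}$ ($H{\left(V,x \right)} = - \frac{\sqrt{x + V}}{5} = - \frac{\sqrt{V + x}}{5}$)
$\left(r{\left(-286,G{\left(-14 \right)} \right)} - 480738\right) \left(128891 + H{\left(558,-619 \right)}\right) = \left(19 \left(-286\right) - 480738\right) \left(128891 - \frac{\sqrt{558 - 619}}{5}\right) = \left(-5434 - 480738\right) \left(128891 - \frac{\sqrt{-61}}{5}\right) = - 486172 \left(128891 - \frac{i \sqrt{61}}{5}\right) = -62663195252 + \frac{486172 i \sqrt{61}}{5}$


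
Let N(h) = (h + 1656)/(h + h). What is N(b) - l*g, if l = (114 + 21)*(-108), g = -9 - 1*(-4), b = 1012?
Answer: -1603771/22 ≈ -72899.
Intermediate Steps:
g = -5 (g = -9 + 4 = -5)
l = -14580 (l = 135*(-108) = -14580)
N(h) = (1656 + h)/(2*h) (N(h) = (1656 + h)/((2*h)) = (1656 + h)*(1/(2*h)) = (1656 + h)/(2*h))
N(b) - l*g = (1/2)*(1656 + 1012)/1012 - (-14580)*(-5) = (1/2)*(1/1012)*2668 - 1*72900 = 29/22 - 72900 = -1603771/22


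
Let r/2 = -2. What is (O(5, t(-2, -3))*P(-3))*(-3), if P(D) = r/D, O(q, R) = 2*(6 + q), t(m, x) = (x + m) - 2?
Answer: -88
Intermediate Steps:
r = -4 (r = 2*(-2) = -4)
t(m, x) = -2 + m + x (t(m, x) = (m + x) - 2 = -2 + m + x)
O(q, R) = 12 + 2*q
P(D) = -4/D
(O(5, t(-2, -3))*P(-3))*(-3) = ((12 + 2*5)*(-4/(-3)))*(-3) = ((12 + 10)*(-4*(-1/3)))*(-3) = (22*(4/3))*(-3) = (88/3)*(-3) = -88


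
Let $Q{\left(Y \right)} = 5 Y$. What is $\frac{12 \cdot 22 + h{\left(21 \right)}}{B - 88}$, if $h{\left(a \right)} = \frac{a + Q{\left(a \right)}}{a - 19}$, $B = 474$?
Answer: $\frac{327}{386} \approx 0.84715$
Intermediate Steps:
$h{\left(a \right)} = \frac{6 a}{-19 + a}$ ($h{\left(a \right)} = \frac{a + 5 a}{a - 19} = \frac{6 a}{-19 + a}$)
$\frac{12 \cdot 22 + h{\left(21 \right)}}{B - 88} = \frac{12 \cdot 22 + 6 \cdot 21 \frac{1}{-19 + 21}}{474 - 88} = \frac{264 + 6 \cdot 21 \cdot \frac{1}{2}}{386} = \left(264 + 6 \cdot 21 \cdot \frac{1}{2}\right) \frac{1}{386} = \left(264 + 63\right) \frac{1}{386} = 327 \cdot \frac{1}{386} = \frac{327}{386}$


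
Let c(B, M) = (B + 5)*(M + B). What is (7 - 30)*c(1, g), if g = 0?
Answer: -138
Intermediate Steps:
c(B, M) = (5 + B)*(B + M)
(7 - 30)*c(1, g) = (7 - 30)*(1² + 5*1 + 5*0 + 1*0) = -23*(1 + 5 + 0 + 0) = -23*6 = -138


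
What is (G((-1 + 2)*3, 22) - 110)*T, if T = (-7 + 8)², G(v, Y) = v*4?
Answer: -98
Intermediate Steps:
G(v, Y) = 4*v
T = 1 (T = 1² = 1)
(G((-1 + 2)*3, 22) - 110)*T = (4*((-1 + 2)*3) - 110)*1 = (4*(1*3) - 110)*1 = (4*3 - 110)*1 = (12 - 110)*1 = -98*1 = -98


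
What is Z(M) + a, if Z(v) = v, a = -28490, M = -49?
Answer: -28539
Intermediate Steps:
Z(M) + a = -49 - 28490 = -28539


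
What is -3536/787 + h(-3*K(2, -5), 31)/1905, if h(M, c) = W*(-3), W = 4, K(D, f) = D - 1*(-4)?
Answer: -2248508/499745 ≈ -4.4993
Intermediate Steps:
K(D, f) = 4 + D (K(D, f) = D + 4 = 4 + D)
h(M, c) = -12 (h(M, c) = 4*(-3) = -12)
-3536/787 + h(-3*K(2, -5), 31)/1905 = -3536/787 - 12/1905 = -3536*1/787 - 12*1/1905 = -3536/787 - 4/635 = -2248508/499745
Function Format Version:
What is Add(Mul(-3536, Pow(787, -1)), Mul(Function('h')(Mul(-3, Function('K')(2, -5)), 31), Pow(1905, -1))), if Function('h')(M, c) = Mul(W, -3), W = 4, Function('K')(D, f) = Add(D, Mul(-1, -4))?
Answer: Rational(-2248508, 499745) ≈ -4.4993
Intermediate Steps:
Function('K')(D, f) = Add(4, D) (Function('K')(D, f) = Add(D, 4) = Add(4, D))
Function('h')(M, c) = -12 (Function('h')(M, c) = Mul(4, -3) = -12)
Add(Mul(-3536, Pow(787, -1)), Mul(Function('h')(Mul(-3, Function('K')(2, -5)), 31), Pow(1905, -1))) = Add(Mul(-3536, Pow(787, -1)), Mul(-12, Pow(1905, -1))) = Add(Mul(-3536, Rational(1, 787)), Mul(-12, Rational(1, 1905))) = Add(Rational(-3536, 787), Rational(-4, 635)) = Rational(-2248508, 499745)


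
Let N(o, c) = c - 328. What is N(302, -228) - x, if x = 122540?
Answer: -123096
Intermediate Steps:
N(o, c) = -328 + c
N(302, -228) - x = (-328 - 228) - 1*122540 = -556 - 122540 = -123096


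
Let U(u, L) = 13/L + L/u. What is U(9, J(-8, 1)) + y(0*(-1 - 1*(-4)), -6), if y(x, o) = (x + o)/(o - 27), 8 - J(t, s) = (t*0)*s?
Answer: 2135/792 ≈ 2.6957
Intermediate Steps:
J(t, s) = 8 (J(t, s) = 8 - t*0*s = 8 - 0*s = 8 - 1*0 = 8 + 0 = 8)
y(x, o) = (o + x)/(-27 + o)
U(9, J(-8, 1)) + y(0*(-1 - 1*(-4)), -6) = (13/8 + 8/9) + (-6 + 0*(-1 - 1*(-4)))/(-27 - 6) = (13*(1/8) + 8*(1/9)) + (-6 + 0*(-1 + 4))/(-33) = (13/8 + 8/9) - (-6 + 0*3)/33 = 181/72 - (-6 + 0)/33 = 181/72 - 1/33*(-6) = 181/72 + 2/11 = 2135/792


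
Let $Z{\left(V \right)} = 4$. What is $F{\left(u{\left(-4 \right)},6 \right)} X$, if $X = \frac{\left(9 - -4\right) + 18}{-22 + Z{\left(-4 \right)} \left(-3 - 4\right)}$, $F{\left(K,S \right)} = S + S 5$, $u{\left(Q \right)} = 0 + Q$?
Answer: $- \frac{558}{25} \approx -22.32$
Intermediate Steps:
$u{\left(Q \right)} = Q$
$F{\left(K,S \right)} = 6 S$ ($F{\left(K,S \right)} = S + 5 S = 6 S$)
$X = - \frac{31}{50}$ ($X = \frac{\left(9 - -4\right) + 18}{-22 + 4 \left(-3 - 4\right)} = \frac{\left(9 + 4\right) + 18}{-22 + 4 \left(-7\right)} = \frac{13 + 18}{-22 - 28} = \frac{31}{-50} = 31 \left(- \frac{1}{50}\right) = - \frac{31}{50} \approx -0.62$)
$F{\left(u{\left(-4 \right)},6 \right)} X = 6 \cdot 6 \left(- \frac{31}{50}\right) = 36 \left(- \frac{31}{50}\right) = - \frac{558}{25}$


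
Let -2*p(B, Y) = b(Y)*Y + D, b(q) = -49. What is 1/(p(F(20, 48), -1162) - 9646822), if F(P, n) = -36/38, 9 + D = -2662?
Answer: -2/19347911 ≈ -1.0337e-7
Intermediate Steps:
D = -2671 (D = -9 - 2662 = -2671)
F(P, n) = -18/19 (F(P, n) = -36*1/38 = -18/19)
p(B, Y) = 2671/2 + 49*Y/2 (p(B, Y) = -(-49*Y - 2671)/2 = -(-2671 - 49*Y)/2 = 2671/2 + 49*Y/2)
1/(p(F(20, 48), -1162) - 9646822) = 1/((2671/2 + (49/2)*(-1162)) - 9646822) = 1/((2671/2 - 28469) - 9646822) = 1/(-54267/2 - 9646822) = 1/(-19347911/2) = -2/19347911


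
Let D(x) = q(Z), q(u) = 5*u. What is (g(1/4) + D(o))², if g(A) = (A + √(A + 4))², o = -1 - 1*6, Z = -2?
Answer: 8553/256 - 91*√17/32 ≈ 21.685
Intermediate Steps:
o = -7 (o = -1 - 6 = -7)
D(x) = -10 (D(x) = 5*(-2) = -10)
g(A) = (A + √(4 + A))²
(g(1/4) + D(o))² = ((1/4 + √(4 + 1/4))² - 10)² = ((¼ + √(4 + ¼))² - 10)² = ((¼ + √(17/4))² - 10)² = ((¼ + √17/2)² - 10)² = (-10 + (¼ + √17/2)²)²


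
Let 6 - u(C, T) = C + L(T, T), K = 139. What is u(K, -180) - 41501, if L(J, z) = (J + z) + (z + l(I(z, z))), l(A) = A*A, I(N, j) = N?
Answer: -73494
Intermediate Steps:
l(A) = A**2
L(J, z) = J + z**2 + 2*z (L(J, z) = (J + z) + (z + z**2) = J + z**2 + 2*z)
u(C, T) = 6 - C - T**2 - 3*T (u(C, T) = 6 - (C + (T + T**2 + 2*T)) = 6 - (C + (T**2 + 3*T)) = 6 - (C + T**2 + 3*T) = 6 + (-C - T**2 - 3*T) = 6 - C - T**2 - 3*T)
u(K, -180) - 41501 = (6 - 1*139 - 1*(-180)**2 - 3*(-180)) - 41501 = (6 - 139 - 1*32400 + 540) - 41501 = (6 - 139 - 32400 + 540) - 41501 = -31993 - 41501 = -73494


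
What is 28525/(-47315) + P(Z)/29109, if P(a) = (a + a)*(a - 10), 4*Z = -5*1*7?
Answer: -434564795/734555912 ≈ -0.59160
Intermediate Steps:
Z = -35/4 (Z = (-5*1*7)/4 = (-5*7)/4 = (¼)*(-35) = -35/4 ≈ -8.7500)
P(a) = 2*a*(-10 + a) (P(a) = (2*a)*(-10 + a) = 2*a*(-10 + a))
28525/(-47315) + P(Z)/29109 = 28525/(-47315) + (2*(-35/4)*(-10 - 35/4))/29109 = 28525*(-1/47315) + (2*(-35/4)*(-75/4))*(1/29109) = -5705/9463 + (2625/8)*(1/29109) = -5705/9463 + 875/77624 = -434564795/734555912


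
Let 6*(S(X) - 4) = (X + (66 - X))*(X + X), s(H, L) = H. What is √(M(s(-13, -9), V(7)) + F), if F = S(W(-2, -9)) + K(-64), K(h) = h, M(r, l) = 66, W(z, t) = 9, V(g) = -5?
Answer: 2*√51 ≈ 14.283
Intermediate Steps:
S(X) = 4 + 22*X (S(X) = 4 + ((X + (66 - X))*(X + X))/6 = 4 + (66*(2*X))/6 = 4 + (132*X)/6 = 4 + 22*X)
F = 138 (F = (4 + 22*9) - 64 = (4 + 198) - 64 = 202 - 64 = 138)
√(M(s(-13, -9), V(7)) + F) = √(66 + 138) = √204 = 2*√51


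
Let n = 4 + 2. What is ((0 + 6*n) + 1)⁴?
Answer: 1874161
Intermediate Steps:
n = 6
((0 + 6*n) + 1)⁴ = ((0 + 6*6) + 1)⁴ = ((0 + 36) + 1)⁴ = (36 + 1)⁴ = 37⁴ = 1874161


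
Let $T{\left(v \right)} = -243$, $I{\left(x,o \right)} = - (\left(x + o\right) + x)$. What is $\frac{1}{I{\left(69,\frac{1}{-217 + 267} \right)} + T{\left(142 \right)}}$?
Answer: $- \frac{50}{19051} \approx -0.0026245$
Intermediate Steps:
$I{\left(x,o \right)} = - o - 2 x$ ($I{\left(x,o \right)} = - (\left(o + x\right) + x) = - (o + 2 x) = - o - 2 x$)
$\frac{1}{I{\left(69,\frac{1}{-217 + 267} \right)} + T{\left(142 \right)}} = \frac{1}{\left(- \frac{1}{-217 + 267} - 138\right) - 243} = \frac{1}{\left(- \frac{1}{50} - 138\right) - 243} = \frac{1}{- \frac{6901}{50} - 243} = \frac{1}{- \frac{19051}{50}} = - \frac{50}{19051}$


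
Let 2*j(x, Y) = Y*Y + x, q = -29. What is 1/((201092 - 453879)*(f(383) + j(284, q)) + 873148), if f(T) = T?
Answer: -2/476273921 ≈ -4.1993e-9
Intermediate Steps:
j(x, Y) = x/2 + Y²/2 (j(x, Y) = (Y*Y + x)/2 = (Y² + x)/2 = (x + Y²)/2 = x/2 + Y²/2)
1/((201092 - 453879)*(f(383) + j(284, q)) + 873148) = 1/((201092 - 453879)*(383 + ((½)*284 + (½)*(-29)²)) + 873148) = 1/(-252787*(383 + (142 + (½)*841)) + 873148) = 1/(-252787*(383 + (142 + 841/2)) + 873148) = 1/(-252787*(383 + 1125/2) + 873148) = 1/(-252787*1891/2 + 873148) = 1/(-478020217/2 + 873148) = 1/(-476273921/2) = -2/476273921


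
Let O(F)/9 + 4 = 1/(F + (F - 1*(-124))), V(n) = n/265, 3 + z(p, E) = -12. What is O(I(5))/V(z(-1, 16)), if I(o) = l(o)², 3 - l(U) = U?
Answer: 27931/44 ≈ 634.79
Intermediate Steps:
z(p, E) = -15 (z(p, E) = -3 - 12 = -15)
l(U) = 3 - U
V(n) = n/265 (V(n) = n*(1/265) = n/265)
I(o) = (3 - o)²
O(F) = -36 + 9/(124 + 2*F) (O(F) = -36 + 9/(F + (F - 1*(-124))) = -36 + 9/(F + (F + 124)) = -36 + 9/(F + (124 + F)) = -36 + 9/(124 + 2*F))
O(I(5))/V(z(-1, 16)) = (9*(-495 - 8*(-3 + 5)²)/(2*(62 + (-3 + 5)²)))/(((1/265)*(-15))) = (9*(-495 - 8*2²)/(2*(62 + 2²)))/(-3/53) = (9*(-495 - 8*4)/(2*(62 + 4)))*(-53/3) = ((9/2)*(-495 - 32)/66)*(-53/3) = ((9/2)*(1/66)*(-527))*(-53/3) = -1581/44*(-53/3) = 27931/44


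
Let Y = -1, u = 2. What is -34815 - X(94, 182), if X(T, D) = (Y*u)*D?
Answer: -34451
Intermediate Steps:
X(T, D) = -2*D (X(T, D) = (-1*2)*D = -2*D)
-34815 - X(94, 182) = -34815 - (-2)*182 = -34815 - 1*(-364) = -34815 + 364 = -34451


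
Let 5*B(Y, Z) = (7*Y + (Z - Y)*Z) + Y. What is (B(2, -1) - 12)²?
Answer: 1681/25 ≈ 67.240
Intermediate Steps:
B(Y, Z) = 8*Y/5 + Z*(Z - Y)/5 (B(Y, Z) = ((7*Y + (Z - Y)*Z) + Y)/5 = ((7*Y + Z*(Z - Y)) + Y)/5 = (8*Y + Z*(Z - Y))/5 = 8*Y/5 + Z*(Z - Y)/5)
(B(2, -1) - 12)² = (((⅕)*(-1)² + (8/5)*2 - ⅕*2*(-1)) - 12)² = (((⅕)*1 + 16/5 + ⅖) - 12)² = ((⅕ + 16/5 + ⅖) - 12)² = (19/5 - 12)² = (-41/5)² = 1681/25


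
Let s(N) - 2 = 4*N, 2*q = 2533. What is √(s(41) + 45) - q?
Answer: -2533/2 + √211 ≈ -1252.0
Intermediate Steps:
q = 2533/2 (q = (½)*2533 = 2533/2 ≈ 1266.5)
s(N) = 2 + 4*N
√(s(41) + 45) - q = √((2 + 4*41) + 45) - 1*2533/2 = √((2 + 164) + 45) - 2533/2 = √(166 + 45) - 2533/2 = √211 - 2533/2 = -2533/2 + √211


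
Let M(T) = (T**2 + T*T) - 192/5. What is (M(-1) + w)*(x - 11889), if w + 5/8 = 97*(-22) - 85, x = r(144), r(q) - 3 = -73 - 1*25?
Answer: 135181018/5 ≈ 2.7036e+7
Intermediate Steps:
M(T) = -192/5 + 2*T**2 (M(T) = (T**2 + T**2) - 192*1/5 = 2*T**2 - 192/5 = -192/5 + 2*T**2)
r(q) = -95 (r(q) = 3 + (-73 - 1*25) = 3 + (-73 - 25) = 3 - 98 = -95)
x = -95
w = -17757/8 (w = -5/8 + (97*(-22) - 85) = -5/8 + (-2134 - 85) = -5/8 - 2219 = -17757/8 ≈ -2219.6)
(M(-1) + w)*(x - 11889) = ((-192/5 + 2*(-1)**2) - 17757/8)*(-95 - 11889) = ((-192/5 + 2*1) - 17757/8)*(-11984) = ((-192/5 + 2) - 17757/8)*(-11984) = (-182/5 - 17757/8)*(-11984) = -90241/40*(-11984) = 135181018/5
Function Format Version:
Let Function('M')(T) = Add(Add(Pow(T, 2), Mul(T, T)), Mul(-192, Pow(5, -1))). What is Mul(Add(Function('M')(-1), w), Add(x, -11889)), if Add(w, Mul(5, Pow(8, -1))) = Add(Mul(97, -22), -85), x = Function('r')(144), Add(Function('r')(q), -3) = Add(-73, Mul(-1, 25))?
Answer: Rational(135181018, 5) ≈ 2.7036e+7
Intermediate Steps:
Function('M')(T) = Add(Rational(-192, 5), Mul(2, Pow(T, 2))) (Function('M')(T) = Add(Add(Pow(T, 2), Pow(T, 2)), Mul(-192, Rational(1, 5))) = Add(Mul(2, Pow(T, 2)), Rational(-192, 5)) = Add(Rational(-192, 5), Mul(2, Pow(T, 2))))
Function('r')(q) = -95 (Function('r')(q) = Add(3, Add(-73, Mul(-1, 25))) = Add(3, Add(-73, -25)) = Add(3, -98) = -95)
x = -95
w = Rational(-17757, 8) (w = Add(Rational(-5, 8), Add(Mul(97, -22), -85)) = Add(Rational(-5, 8), Add(-2134, -85)) = Add(Rational(-5, 8), -2219) = Rational(-17757, 8) ≈ -2219.6)
Mul(Add(Function('M')(-1), w), Add(x, -11889)) = Mul(Add(Add(Rational(-192, 5), Mul(2, Pow(-1, 2))), Rational(-17757, 8)), Add(-95, -11889)) = Mul(Add(Add(Rational(-192, 5), Mul(2, 1)), Rational(-17757, 8)), -11984) = Mul(Add(Add(Rational(-192, 5), 2), Rational(-17757, 8)), -11984) = Mul(Add(Rational(-182, 5), Rational(-17757, 8)), -11984) = Mul(Rational(-90241, 40), -11984) = Rational(135181018, 5)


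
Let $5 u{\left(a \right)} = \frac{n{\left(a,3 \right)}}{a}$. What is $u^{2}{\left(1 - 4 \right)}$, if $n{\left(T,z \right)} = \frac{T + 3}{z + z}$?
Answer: $0$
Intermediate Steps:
$n{\left(T,z \right)} = \frac{3 + T}{2 z}$
$u{\left(a \right)} = \frac{\frac{1}{2} + \frac{a}{6}}{5 a}$ ($u{\left(a \right)} = \frac{\frac{3 + a}{2 \cdot 3} \frac{1}{a}}{5} = \frac{\frac{1}{2} \cdot \frac{1}{3} \left(3 + a\right) \frac{1}{a}}{5} = \frac{\left(\frac{1}{2} + \frac{a}{6}\right) \frac{1}{a}}{5} = \frac{\frac{1}{a} \left(\frac{1}{2} + \frac{a}{6}\right)}{5} = \frac{\frac{1}{2} + \frac{a}{6}}{5 a}$)
$u^{2}{\left(1 - 4 \right)} = \left(\frac{3 + \left(1 - 4\right)}{30 \left(1 - 4\right)}\right)^{2} = \left(\frac{3 - 3}{30 \left(-3\right)}\right)^{2} = \left(\frac{1}{30} \left(- \frac{1}{3}\right) 0\right)^{2} = 0^{2} = 0$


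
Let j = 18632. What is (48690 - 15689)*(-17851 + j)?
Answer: 25773781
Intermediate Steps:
(48690 - 15689)*(-17851 + j) = (48690 - 15689)*(-17851 + 18632) = 33001*781 = 25773781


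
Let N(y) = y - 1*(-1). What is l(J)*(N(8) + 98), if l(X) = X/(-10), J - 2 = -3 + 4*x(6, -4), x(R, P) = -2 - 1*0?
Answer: 963/10 ≈ 96.300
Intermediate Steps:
x(R, P) = -2 (x(R, P) = -2 + 0 = -2)
J = -9 (J = 2 + (-3 + 4*(-2)) = 2 + (-3 - 8) = 2 - 11 = -9)
N(y) = 1 + y (N(y) = y + 1 = 1 + y)
l(X) = -X/10 (l(X) = X*(-⅒) = -X/10)
l(J)*(N(8) + 98) = (-⅒*(-9))*((1 + 8) + 98) = 9*(9 + 98)/10 = (9/10)*107 = 963/10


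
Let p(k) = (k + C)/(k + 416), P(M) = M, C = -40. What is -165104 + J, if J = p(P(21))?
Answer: -3797393/23 ≈ -1.6510e+5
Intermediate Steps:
p(k) = (-40 + k)/(416 + k) (p(k) = (k - 40)/(k + 416) = (-40 + k)/(416 + k))
J = -1/23 (J = (-40 + 21)/(416 + 21) = -19/437 = (1/437)*(-19) = -1/23 ≈ -0.043478)
-165104 + J = -165104 - 1/23 = -3797393/23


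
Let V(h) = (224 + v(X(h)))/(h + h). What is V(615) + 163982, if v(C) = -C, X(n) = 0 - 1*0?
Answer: 100849042/615 ≈ 1.6398e+5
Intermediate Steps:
X(n) = 0 (X(n) = 0 + 0 = 0)
V(h) = 112/h (V(h) = (224 - 1*0)/(h + h) = (224 + 0)/((2*h)) = 224*(1/(2*h)) = 112/h)
V(615) + 163982 = 112/615 + 163982 = 100849042/615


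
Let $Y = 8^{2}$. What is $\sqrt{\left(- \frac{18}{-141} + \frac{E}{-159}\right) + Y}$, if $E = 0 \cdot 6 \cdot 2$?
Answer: $\frac{\sqrt{141658}}{47} \approx 8.008$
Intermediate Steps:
$Y = 64$
$E = 0$ ($E = 0 \cdot 2 = 0$)
$\sqrt{\left(- \frac{18}{-141} + \frac{E}{-159}\right) + Y} = \sqrt{\left(- \frac{18}{-141} + \frac{0}{-159}\right) + 64} = \sqrt{\left(\left(-18\right) \left(- \frac{1}{141}\right) + 0 \left(- \frac{1}{159}\right)\right) + 64} = \sqrt{\left(\frac{6}{47} + 0\right) + 64} = \sqrt{\frac{6}{47} + 64} = \sqrt{\frac{3014}{47}} = \frac{\sqrt{141658}}{47}$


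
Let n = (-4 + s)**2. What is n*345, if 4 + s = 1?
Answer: 16905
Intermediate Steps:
s = -3 (s = -4 + 1 = -3)
n = 49 (n = (-4 - 3)**2 = (-7)**2 = 49)
n*345 = 49*345 = 16905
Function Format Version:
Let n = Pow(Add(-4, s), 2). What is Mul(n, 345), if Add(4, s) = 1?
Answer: 16905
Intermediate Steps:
s = -3 (s = Add(-4, 1) = -3)
n = 49 (n = Pow(Add(-4, -3), 2) = Pow(-7, 2) = 49)
Mul(n, 345) = Mul(49, 345) = 16905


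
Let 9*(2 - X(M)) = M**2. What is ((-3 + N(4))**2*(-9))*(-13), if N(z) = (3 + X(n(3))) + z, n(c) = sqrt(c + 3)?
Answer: 3328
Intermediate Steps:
n(c) = sqrt(3 + c)
X(M) = 2 - M**2/9
N(z) = 13/3 + z (N(z) = (3 + (2 - (sqrt(3 + 3))**2/9)) + z = (3 + (2 - (sqrt(6))**2/9)) + z = (3 + (2 - 1/9*6)) + z = (3 + (2 - 2/3)) + z = (3 + 4/3) + z = 13/3 + z)
((-3 + N(4))**2*(-9))*(-13) = ((-3 + (13/3 + 4))**2*(-9))*(-13) = ((-3 + 25/3)**2*(-9))*(-13) = ((16/3)**2*(-9))*(-13) = ((256/9)*(-9))*(-13) = -256*(-13) = 3328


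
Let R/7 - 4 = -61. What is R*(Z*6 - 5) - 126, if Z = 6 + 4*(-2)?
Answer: 6657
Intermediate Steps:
R = -399 (R = 28 + 7*(-61) = 28 - 427 = -399)
Z = -2 (Z = 6 - 8 = -2)
R*(Z*6 - 5) - 126 = -399*(-2*6 - 5) - 126 = -399*(-12 - 5) - 126 = -399*(-17) - 126 = 6783 - 126 = 6657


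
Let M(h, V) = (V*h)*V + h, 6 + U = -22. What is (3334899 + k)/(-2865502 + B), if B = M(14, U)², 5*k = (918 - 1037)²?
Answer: 8344328/294786495 ≈ 0.028306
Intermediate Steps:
U = -28 (U = -6 - 22 = -28)
M(h, V) = h + h*V² (M(h, V) = h*V² + h = h + h*V²)
k = 14161/5 (k = (918 - 1037)²/5 = (⅕)*(-119)² = (⅕)*14161 = 14161/5 ≈ 2832.2)
B = 120780100 (B = (14*(1 + (-28)²))² = (14*(1 + 784))² = (14*785)² = 10990² = 120780100)
(3334899 + k)/(-2865502 + B) = (3334899 + 14161/5)/(-2865502 + 120780100) = (16688656/5)/117914598 = (16688656/5)*(1/117914598) = 8344328/294786495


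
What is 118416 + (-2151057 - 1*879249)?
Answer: -2911890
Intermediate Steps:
118416 + (-2151057 - 1*879249) = 118416 + (-2151057 - 879249) = 118416 - 3030306 = -2911890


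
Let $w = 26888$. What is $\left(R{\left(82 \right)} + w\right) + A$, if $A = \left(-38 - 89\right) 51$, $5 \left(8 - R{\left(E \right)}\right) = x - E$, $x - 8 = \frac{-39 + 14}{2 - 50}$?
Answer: $\frac{4904087}{240} \approx 20434.0$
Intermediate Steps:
$x = \frac{409}{48}$ ($x = 8 + \frac{-39 + 14}{2 - 50} = 8 - \frac{25}{-48} = 8 - - \frac{25}{48} = 8 + \frac{25}{48} = \frac{409}{48} \approx 8.5208$)
$R{\left(E \right)} = \frac{1511}{240} + \frac{E}{5}$ ($R{\left(E \right)} = 8 - \frac{\frac{409}{48} - E}{5} = 8 + \left(- \frac{409}{240} + \frac{E}{5}\right) = \frac{1511}{240} + \frac{E}{5}$)
$A = -6477$ ($A = \left(-127\right) 51 = -6477$)
$\left(R{\left(82 \right)} + w\right) + A = \left(\left(\frac{1511}{240} + \frac{1}{5} \cdot 82\right) + 26888\right) - 6477 = \left(\left(\frac{1511}{240} + \frac{82}{5}\right) + 26888\right) - 6477 = \left(\frac{5447}{240} + 26888\right) - 6477 = \frac{6458567}{240} - 6477 = \frac{4904087}{240}$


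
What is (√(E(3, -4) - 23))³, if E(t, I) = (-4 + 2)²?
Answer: -19*I*√19 ≈ -82.819*I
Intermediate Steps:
E(t, I) = 4 (E(t, I) = (-2)² = 4)
(√(E(3, -4) - 23))³ = (√(4 - 23))³ = (√(-19))³ = (I*√19)³ = -19*I*√19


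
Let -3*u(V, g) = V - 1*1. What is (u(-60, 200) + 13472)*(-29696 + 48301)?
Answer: 753074585/3 ≈ 2.5102e+8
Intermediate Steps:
u(V, g) = ⅓ - V/3 (u(V, g) = -(V - 1*1)/3 = -(V - 1)/3 = -(-1 + V)/3 = ⅓ - V/3)
(u(-60, 200) + 13472)*(-29696 + 48301) = ((⅓ - ⅓*(-60)) + 13472)*(-29696 + 48301) = ((⅓ + 20) + 13472)*18605 = (61/3 + 13472)*18605 = (40477/3)*18605 = 753074585/3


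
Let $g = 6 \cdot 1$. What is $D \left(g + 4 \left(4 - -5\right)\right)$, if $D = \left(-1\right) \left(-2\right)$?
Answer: $84$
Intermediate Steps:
$D = 2$
$g = 6$
$D \left(g + 4 \left(4 - -5\right)\right) = 2 \left(6 + 4 \left(4 - -5\right)\right) = 2 \left(6 + 4 \left(4 + 5\right)\right) = 2 \left(6 + 4 \cdot 9\right) = 2 \left(6 + 36\right) = 2 \cdot 42 = 84$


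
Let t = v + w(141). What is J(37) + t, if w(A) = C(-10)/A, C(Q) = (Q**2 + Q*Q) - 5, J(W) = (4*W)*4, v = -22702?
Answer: -1039105/47 ≈ -22109.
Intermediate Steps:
J(W) = 16*W
C(Q) = -5 + 2*Q**2 (C(Q) = (Q**2 + Q**2) - 5 = 2*Q**2 - 5 = -5 + 2*Q**2)
w(A) = 195/A (w(A) = (-5 + 2*(-10)**2)/A = (-5 + 2*100)/A = (-5 + 200)/A = 195/A)
t = -1066929/47 (t = -22702 + 195/141 = -22702 + 195*(1/141) = -22702 + 65/47 = -1066929/47 ≈ -22701.)
J(37) + t = 16*37 - 1066929/47 = 592 - 1066929/47 = -1039105/47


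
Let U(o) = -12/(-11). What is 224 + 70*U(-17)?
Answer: 3304/11 ≈ 300.36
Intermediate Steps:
U(o) = 12/11 (U(o) = -12*(-1/11) = 12/11)
224 + 70*U(-17) = 224 + 70*(12/11) = 224 + 840/11 = 3304/11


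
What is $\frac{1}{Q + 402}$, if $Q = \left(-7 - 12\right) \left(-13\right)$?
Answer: $\frac{1}{649} \approx 0.0015408$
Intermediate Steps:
$Q = 247$ ($Q = \left(-19\right) \left(-13\right) = 247$)
$\frac{1}{Q + 402} = \frac{1}{247 + 402} = \frac{1}{649}$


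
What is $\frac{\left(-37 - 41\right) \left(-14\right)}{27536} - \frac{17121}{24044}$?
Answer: $- \frac{13912119}{20689862} \approx -0.67241$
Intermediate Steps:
$\frac{\left(-37 - 41\right) \left(-14\right)}{27536} - \frac{17121}{24044} = \left(-78\right) \left(-14\right) \frac{1}{27536} - \frac{17121}{24044} = 1092 \cdot \frac{1}{27536} - \frac{17121}{24044} = \frac{273}{6884} - \frac{17121}{24044} = - \frac{13912119}{20689862}$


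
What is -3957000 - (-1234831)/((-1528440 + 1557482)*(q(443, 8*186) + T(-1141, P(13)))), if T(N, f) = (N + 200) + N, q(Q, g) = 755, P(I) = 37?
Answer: -11730597820987/2964518 ≈ -3.9570e+6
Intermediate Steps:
T(N, f) = 200 + 2*N (T(N, f) = (200 + N) + N = 200 + 2*N)
-3957000 - (-1234831)/((-1528440 + 1557482)*(q(443, 8*186) + T(-1141, P(13)))) = -3957000 - (-1234831)/((-1528440 + 1557482)*(755 + (200 + 2*(-1141)))) = -3957000 - (-1234831)/(29042*(755 + (200 - 2282))) = -3957000 - (-1234831)/(29042*(755 - 2082)) = -3957000 - (-1234831)/(29042*(-1327)) = -3957000 - (-1234831)/(-38538734) = -3957000 - (-1234831)*(-1)/38538734 = -3957000 - 1*94987/2964518 = -3957000 - 94987/2964518 = -11730597820987/2964518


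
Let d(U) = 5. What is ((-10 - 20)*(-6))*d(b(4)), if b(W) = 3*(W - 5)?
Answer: 900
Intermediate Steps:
b(W) = -15 + 3*W (b(W) = 3*(-5 + W) = -15 + 3*W)
((-10 - 20)*(-6))*d(b(4)) = ((-10 - 20)*(-6))*5 = -30*(-6)*5 = 180*5 = 900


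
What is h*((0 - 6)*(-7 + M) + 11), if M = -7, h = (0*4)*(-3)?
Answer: 0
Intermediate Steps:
h = 0 (h = 0*(-3) = 0)
h*((0 - 6)*(-7 + M) + 11) = 0*((0 - 6)*(-7 - 7) + 11) = 0*(-6*(-14) + 11) = 0*(84 + 11) = 0*95 = 0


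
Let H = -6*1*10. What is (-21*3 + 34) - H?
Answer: 31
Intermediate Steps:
H = -60 (H = -6*10 = -60)
(-21*3 + 34) - H = (-21*3 + 34) - 1*(-60) = (-63 + 34) + 60 = -29 + 60 = 31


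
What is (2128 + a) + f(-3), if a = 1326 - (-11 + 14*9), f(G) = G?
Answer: 3336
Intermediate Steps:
a = 1211 (a = 1326 - (-11 + 126) = 1326 - 1*115 = 1326 - 115 = 1211)
(2128 + a) + f(-3) = (2128 + 1211) - 3 = 3339 - 3 = 3336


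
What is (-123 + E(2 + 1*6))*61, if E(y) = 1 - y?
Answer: -7930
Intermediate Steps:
(-123 + E(2 + 1*6))*61 = (-123 + (1 - (2 + 1*6)))*61 = (-123 + (1 - (2 + 6)))*61 = (-123 + (1 - 1*8))*61 = (-123 + (1 - 8))*61 = (-123 - 7)*61 = -130*61 = -7930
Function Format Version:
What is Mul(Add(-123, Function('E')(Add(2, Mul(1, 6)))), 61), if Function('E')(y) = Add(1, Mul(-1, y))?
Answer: -7930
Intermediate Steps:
Mul(Add(-123, Function('E')(Add(2, Mul(1, 6)))), 61) = Mul(Add(-123, Add(1, Mul(-1, Add(2, Mul(1, 6))))), 61) = Mul(Add(-123, Add(1, Mul(-1, Add(2, 6)))), 61) = Mul(Add(-123, Add(1, Mul(-1, 8))), 61) = Mul(Add(-123, Add(1, -8)), 61) = Mul(Add(-123, -7), 61) = Mul(-130, 61) = -7930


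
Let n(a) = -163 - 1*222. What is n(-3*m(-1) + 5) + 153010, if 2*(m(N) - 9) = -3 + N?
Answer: 152625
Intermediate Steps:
m(N) = 15/2 + N/2 (m(N) = 9 + (-3 + N)/2 = 9 + (-3/2 + N/2) = 15/2 + N/2)
n(a) = -385 (n(a) = -163 - 222 = -385)
n(-3*m(-1) + 5) + 153010 = -385 + 153010 = 152625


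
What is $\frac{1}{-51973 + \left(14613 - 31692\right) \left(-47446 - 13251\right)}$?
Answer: $\frac{1}{1036592090} \approx 9.647 \cdot 10^{-10}$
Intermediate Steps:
$\frac{1}{-51973 + \left(14613 - 31692\right) \left(-47446 - 13251\right)} = \frac{1}{-51973 - -1036644063} = \frac{1}{-51973 + 1036644063} = \frac{1}{1036592090}$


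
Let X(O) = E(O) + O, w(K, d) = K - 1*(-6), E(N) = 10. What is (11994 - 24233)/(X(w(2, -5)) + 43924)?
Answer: -12239/43942 ≈ -0.27853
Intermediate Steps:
w(K, d) = 6 + K (w(K, d) = K + 6 = 6 + K)
X(O) = 10 + O
(11994 - 24233)/(X(w(2, -5)) + 43924) = (11994 - 24233)/((10 + (6 + 2)) + 43924) = -12239/((10 + 8) + 43924) = -12239/(18 + 43924) = -12239/43942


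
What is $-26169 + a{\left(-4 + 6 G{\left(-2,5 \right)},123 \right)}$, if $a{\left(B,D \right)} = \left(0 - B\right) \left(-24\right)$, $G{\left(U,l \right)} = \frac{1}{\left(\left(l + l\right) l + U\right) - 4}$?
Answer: $- \frac{288879}{11} \approx -26262.0$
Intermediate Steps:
$G{\left(U,l \right)} = \frac{1}{-4 + U + 2 l^{2}}$ ($G{\left(U,l \right)} = \frac{1}{\left(2 l l + U\right) - 4} = \frac{1}{\left(2 l^{2} + U\right) - 4} = \frac{1}{\left(U + 2 l^{2}\right) - 4} = \frac{1}{-4 + U + 2 l^{2}}$)
$a{\left(B,D \right)} = 24 B$ ($a{\left(B,D \right)} = - B \left(-24\right) = 24 B$)
$-26169 + a{\left(-4 + 6 G{\left(-2,5 \right)},123 \right)} = -26169 + 24 \left(-4 + \frac{6}{-4 - 2 + 2 \cdot 5^{2}}\right) = -26169 + 24 \left(-4 + \frac{6}{-4 - 2 + 2 \cdot 25}\right) = -26169 + 24 \left(-4 + \frac{6}{-4 - 2 + 50}\right) = -26169 + 24 \left(-4 + \frac{6}{44}\right) = -26169 + 24 \left(-4 + 6 \cdot \frac{1}{44}\right) = -26169 + 24 \left(-4 + \frac{3}{22}\right) = -26169 + 24 \left(- \frac{85}{22}\right) = -26169 - \frac{1020}{11} = - \frac{288879}{11}$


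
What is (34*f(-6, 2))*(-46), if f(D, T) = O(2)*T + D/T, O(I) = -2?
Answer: 10948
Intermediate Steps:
f(D, T) = -2*T + D/T
(34*f(-6, 2))*(-46) = (34*(-2*2 - 6/2))*(-46) = (34*(-4 - 6*1/2))*(-46) = (34*(-4 - 3))*(-46) = (34*(-7))*(-46) = -238*(-46) = 10948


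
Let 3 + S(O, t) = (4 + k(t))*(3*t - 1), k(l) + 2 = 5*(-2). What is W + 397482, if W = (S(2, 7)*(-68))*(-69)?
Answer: -367314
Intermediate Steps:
k(l) = -12 (k(l) = -2 + 5*(-2) = -2 - 10 = -12)
S(O, t) = 5 - 24*t (S(O, t) = -3 + (4 - 12)*(3*t - 1) = -3 - 8*(-1 + 3*t) = -3 + (8 - 24*t) = 5 - 24*t)
W = -764796 (W = ((5 - 24*7)*(-68))*(-69) = ((5 - 168)*(-68))*(-69) = -163*(-68)*(-69) = 11084*(-69) = -764796)
W + 397482 = -764796 + 397482 = -367314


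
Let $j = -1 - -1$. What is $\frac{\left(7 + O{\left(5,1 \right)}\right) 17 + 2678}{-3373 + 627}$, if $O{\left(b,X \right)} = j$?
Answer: $- \frac{2797}{2746} \approx -1.0186$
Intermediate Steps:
$j = 0$ ($j = -1 + 1 = 0$)
$O{\left(b,X \right)} = 0$
$\frac{\left(7 + O{\left(5,1 \right)}\right) 17 + 2678}{-3373 + 627} = \frac{\left(7 + 0\right) 17 + 2678}{-3373 + 627} = \frac{7 \cdot 17 + 2678}{-2746} = \left(119 + 2678\right) \left(- \frac{1}{2746}\right) = 2797 \left(- \frac{1}{2746}\right) = - \frac{2797}{2746}$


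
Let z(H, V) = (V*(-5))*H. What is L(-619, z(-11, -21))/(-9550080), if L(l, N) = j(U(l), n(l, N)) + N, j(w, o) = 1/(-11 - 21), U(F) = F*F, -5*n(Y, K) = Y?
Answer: 36961/305602560 ≈ 0.00012094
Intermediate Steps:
n(Y, K) = -Y/5
U(F) = F²
j(w, o) = -1/32 (j(w, o) = 1/(-32) = -1/32)
z(H, V) = -5*H*V (z(H, V) = (-5*V)*H = -5*H*V)
L(l, N) = -1/32 + N
L(-619, z(-11, -21))/(-9550080) = (-1/32 - 5*(-11)*(-21))/(-9550080) = (-1/32 - 1155)*(-1/9550080) = -36961/32*(-1/9550080) = 36961/305602560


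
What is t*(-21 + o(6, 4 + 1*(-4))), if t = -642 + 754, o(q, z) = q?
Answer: -1680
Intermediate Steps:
t = 112
t*(-21 + o(6, 4 + 1*(-4))) = 112*(-21 + 6) = 112*(-15) = -1680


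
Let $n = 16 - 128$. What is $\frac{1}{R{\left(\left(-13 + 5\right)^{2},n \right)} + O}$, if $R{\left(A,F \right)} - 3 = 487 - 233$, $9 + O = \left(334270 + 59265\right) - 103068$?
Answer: $\frac{1}{290715} \approx 3.4398 \cdot 10^{-6}$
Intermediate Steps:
$O = 290458$ ($O = -9 + \left(\left(334270 + 59265\right) - 103068\right) = -9 + \left(393535 - 103068\right) = -9 + 290467 = 290458$)
$n = -112$ ($n = 16 - 128 = -112$)
$R{\left(A,F \right)} = 257$ ($R{\left(A,F \right)} = 3 + \left(487 - 233\right) = 3 + 254 = 257$)
$\frac{1}{R{\left(\left(-13 + 5\right)^{2},n \right)} + O} = \frac{1}{257 + 290458} = \frac{1}{290715}$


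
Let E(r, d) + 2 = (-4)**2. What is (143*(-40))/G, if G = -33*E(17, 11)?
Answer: 260/21 ≈ 12.381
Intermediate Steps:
E(r, d) = 14 (E(r, d) = -2 + (-4)**2 = -2 + 16 = 14)
G = -462 (G = -33*14 = -462)
(143*(-40))/G = (143*(-40))/(-462) = -5720*(-1/462) = 260/21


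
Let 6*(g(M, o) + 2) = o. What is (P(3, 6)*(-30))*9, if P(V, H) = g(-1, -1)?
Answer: 585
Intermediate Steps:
g(M, o) = -2 + o/6
P(V, H) = -13/6 (P(V, H) = -2 + (1/6)*(-1) = -2 - 1/6 = -13/6)
(P(3, 6)*(-30))*9 = -13/6*(-30)*9 = 65*9 = 585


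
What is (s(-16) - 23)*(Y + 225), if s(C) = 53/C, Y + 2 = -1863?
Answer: 86305/2 ≈ 43153.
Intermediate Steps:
Y = -1865 (Y = -2 - 1863 = -1865)
(s(-16) - 23)*(Y + 225) = (53/(-16) - 23)*(-1865 + 225) = (53*(-1/16) - 23)*(-1640) = (-53/16 - 23)*(-1640) = -421/16*(-1640) = 86305/2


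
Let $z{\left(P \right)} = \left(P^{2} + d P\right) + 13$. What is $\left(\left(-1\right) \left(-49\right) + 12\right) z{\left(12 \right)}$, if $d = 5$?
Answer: $13237$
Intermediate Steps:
$z{\left(P \right)} = 13 + P^{2} + 5 P$ ($z{\left(P \right)} = \left(P^{2} + 5 P\right) + 13 = 13 + P^{2} + 5 P$)
$\left(\left(-1\right) \left(-49\right) + 12\right) z{\left(12 \right)} = \left(\left(-1\right) \left(-49\right) + 12\right) \left(13 + 12^{2} + 5 \cdot 12\right) = \left(49 + 12\right) \left(13 + 144 + 60\right) = 61 \cdot 217 = 13237$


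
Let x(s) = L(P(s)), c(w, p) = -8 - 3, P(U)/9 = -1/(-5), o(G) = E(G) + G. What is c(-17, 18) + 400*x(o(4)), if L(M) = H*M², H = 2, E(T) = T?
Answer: 2581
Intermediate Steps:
o(G) = 2*G (o(G) = G + G = 2*G)
P(U) = 9/5 (P(U) = 9*(-1/(-5)) = 9*(-1*(-⅕)) = 9*(⅕) = 9/5)
c(w, p) = -11
L(M) = 2*M²
x(s) = 162/25 (x(s) = 2*(9/5)² = 2*(81/25) = 162/25)
c(-17, 18) + 400*x(o(4)) = -11 + 400*(162/25) = -11 + 2592 = 2581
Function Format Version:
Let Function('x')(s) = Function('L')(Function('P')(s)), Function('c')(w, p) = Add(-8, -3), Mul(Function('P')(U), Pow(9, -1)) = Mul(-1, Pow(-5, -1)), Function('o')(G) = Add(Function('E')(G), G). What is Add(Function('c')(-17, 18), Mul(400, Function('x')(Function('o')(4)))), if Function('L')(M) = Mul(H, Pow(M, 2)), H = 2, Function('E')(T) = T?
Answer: 2581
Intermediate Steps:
Function('o')(G) = Mul(2, G) (Function('o')(G) = Add(G, G) = Mul(2, G))
Function('P')(U) = Rational(9, 5) (Function('P')(U) = Mul(9, Mul(-1, Pow(-5, -1))) = Mul(9, Mul(-1, Rational(-1, 5))) = Mul(9, Rational(1, 5)) = Rational(9, 5))
Function('c')(w, p) = -11
Function('L')(M) = Mul(2, Pow(M, 2))
Function('x')(s) = Rational(162, 25) (Function('x')(s) = Mul(2, Pow(Rational(9, 5), 2)) = Mul(2, Rational(81, 25)) = Rational(162, 25))
Add(Function('c')(-17, 18), Mul(400, Function('x')(Function('o')(4)))) = Add(-11, Mul(400, Rational(162, 25))) = Add(-11, 2592) = 2581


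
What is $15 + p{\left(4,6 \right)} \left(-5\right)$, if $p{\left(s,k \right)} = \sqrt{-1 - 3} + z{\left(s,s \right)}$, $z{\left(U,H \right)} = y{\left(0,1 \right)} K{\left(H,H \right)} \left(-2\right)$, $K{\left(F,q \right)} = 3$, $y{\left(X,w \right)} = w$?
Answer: $45 - 10 i \approx 45.0 - 10.0 i$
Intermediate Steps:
$z{\left(U,H \right)} = -6$ ($z{\left(U,H \right)} = 1 \cdot 3 \left(-2\right) = 3 \left(-2\right) = -6$)
$p{\left(s,k \right)} = -6 + 2 i$ ($p{\left(s,k \right)} = \sqrt{-1 - 3} - 6 = \sqrt{-4} - 6 = 2 i - 6 = -6 + 2 i$)
$15 + p{\left(4,6 \right)} \left(-5\right) = 15 + \left(-6 + 2 i\right) \left(-5\right) = 15 + \left(30 - 10 i\right) = 45 - 10 i$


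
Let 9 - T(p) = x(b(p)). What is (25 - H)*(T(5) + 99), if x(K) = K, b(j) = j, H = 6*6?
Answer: -1133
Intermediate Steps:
H = 36
T(p) = 9 - p
(25 - H)*(T(5) + 99) = (25 - 1*36)*((9 - 1*5) + 99) = (25 - 36)*((9 - 5) + 99) = -11*(4 + 99) = -11*103 = -1133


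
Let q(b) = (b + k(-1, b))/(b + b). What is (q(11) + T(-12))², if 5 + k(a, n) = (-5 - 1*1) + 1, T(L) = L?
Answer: 69169/484 ≈ 142.91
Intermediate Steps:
k(a, n) = -10 (k(a, n) = -5 + ((-5 - 1*1) + 1) = -5 + ((-5 - 1) + 1) = -5 + (-6 + 1) = -5 - 5 = -10)
q(b) = (-10 + b)/(2*b) (q(b) = (b - 10)/(b + b) = (-10 + b)/((2*b)) = (-10 + b)*(1/(2*b)) = (-10 + b)/(2*b))
(q(11) + T(-12))² = ((½)*(-10 + 11)/11 - 12)² = ((½)*(1/11)*1 - 12)² = (1/22 - 12)² = (-263/22)² = 69169/484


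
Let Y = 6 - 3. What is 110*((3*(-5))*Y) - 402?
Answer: -5352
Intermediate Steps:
Y = 3
110*((3*(-5))*Y) - 402 = 110*((3*(-5))*3) - 402 = 110*(-15*3) - 402 = 110*(-45) - 402 = -4950 - 402 = -5352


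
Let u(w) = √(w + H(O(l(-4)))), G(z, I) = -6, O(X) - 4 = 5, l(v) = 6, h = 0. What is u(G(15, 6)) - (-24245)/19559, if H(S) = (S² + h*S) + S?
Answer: 24245/19559 + 2*√21 ≈ 10.405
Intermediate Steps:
O(X) = 9 (O(X) = 4 + 5 = 9)
H(S) = S + S² (H(S) = (S² + 0*S) + S = (S² + 0) + S = S² + S = S + S²)
u(w) = √(90 + w) (u(w) = √(w + 9*(1 + 9)) = √(w + 9*10) = √(w + 90) = √(90 + w))
u(G(15, 6)) - (-24245)/19559 = √(90 - 6) - (-24245)/19559 = √84 - (-24245)/19559 = 2*√21 - 1*(-24245/19559) = 2*√21 + 24245/19559 = 24245/19559 + 2*√21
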